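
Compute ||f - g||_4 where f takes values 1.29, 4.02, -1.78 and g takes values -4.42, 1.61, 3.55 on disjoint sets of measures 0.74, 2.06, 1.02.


Step 1: Compute differences f_i - g_i:
  1.29 - -4.42 = 5.71
  4.02 - 1.61 = 2.41
  -1.78 - 3.55 = -5.33
Step 2: Compute |diff|^4 * measure for each set:
  |5.71|^4 * 0.74 = 1063.027337 * 0.74 = 786.640229
  |2.41|^4 * 2.06 = 33.734026 * 2.06 = 69.492093
  |-5.33|^4 * 1.02 = 807.065599 * 1.02 = 823.206911
Step 3: Sum = 1679.339233
Step 4: ||f-g||_4 = (1679.339233)^(1/4) = 6.401542


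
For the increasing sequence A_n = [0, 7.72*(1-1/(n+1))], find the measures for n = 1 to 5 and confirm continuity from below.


By continuity of measure from below: if A_n increases to A, then m(A_n) -> m(A).
Here A = [0, 7.72], so m(A) = 7.72
Step 1: a_1 = 7.72*(1 - 1/2) = 3.86, m(A_1) = 3.86
Step 2: a_2 = 7.72*(1 - 1/3) = 5.1467, m(A_2) = 5.1467
Step 3: a_3 = 7.72*(1 - 1/4) = 5.79, m(A_3) = 5.79
Step 4: a_4 = 7.72*(1 - 1/5) = 6.176, m(A_4) = 6.176
Step 5: a_5 = 7.72*(1 - 1/6) = 6.4333, m(A_5) = 6.4333
Limit: m(A_n) -> m([0,7.72]) = 7.72


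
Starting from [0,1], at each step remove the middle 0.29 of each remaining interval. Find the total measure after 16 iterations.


Step 1: At each step, fraction remaining = 1 - 0.29 = 0.71
Step 2: After 16 steps, measure = (0.71)^16
Result = 0.00417


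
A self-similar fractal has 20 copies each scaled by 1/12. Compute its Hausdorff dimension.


For a self-similar set with N copies scaled by 1/r:
dim_H = log(N)/log(r) = log(20)/log(12)
= 2.995732/2.484907
= 1.205571


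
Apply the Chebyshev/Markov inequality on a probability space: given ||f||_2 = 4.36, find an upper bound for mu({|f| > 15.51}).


Chebyshev/Markov inequality: mu(|f| > eps) <= (||f||_p / eps)^p
Step 1: ||f||_2 / eps = 4.36 / 15.51 = 0.281109
Step 2: Raise to power p = 2:
  (0.281109)^2 = 0.079022
Step 3: Therefore mu(|f| > 15.51) <= 0.079022


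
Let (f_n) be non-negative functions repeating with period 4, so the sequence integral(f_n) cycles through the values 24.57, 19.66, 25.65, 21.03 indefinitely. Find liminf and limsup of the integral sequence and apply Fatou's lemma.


The sequence (integral(f_n)) is periodic with period 4, repeating the values 24.57, 19.66, 25.65, 21.03 indefinitely.
Step 1: For a periodic sequence, every tail (a_m, a_(m+1), ...) contains all 4 period values infinitely often.
Step 2: Hence inf of every tail = min of the period values = min(24.57, 19.66, 25.65, 21.03) = 19.66.
        liminf_n integral(f_n) = sup over m of (inf of tail from m) = 19.66.
Step 3: Similarly sup of every tail = max of the period values = 25.65.
        limsup_n integral(f_n) = 25.65.
Step 4: Fatou's lemma: integral(liminf_n f_n) <= liminf_n integral(f_n) = 19.66.
        So the integral of the pointwise liminf is at most 19.66.


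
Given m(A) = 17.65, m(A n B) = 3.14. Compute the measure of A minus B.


m(A \ B) = m(A) - m(A n B)
= 17.65 - 3.14
= 14.51


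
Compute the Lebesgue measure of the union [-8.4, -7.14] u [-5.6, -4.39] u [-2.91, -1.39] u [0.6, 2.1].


For pairwise disjoint intervals, m(union) = sum of lengths.
= (-7.14 - -8.4) + (-4.39 - -5.6) + (-1.39 - -2.91) + (2.1 - 0.6)
= 1.26 + 1.21 + 1.52 + 1.5
= 5.49


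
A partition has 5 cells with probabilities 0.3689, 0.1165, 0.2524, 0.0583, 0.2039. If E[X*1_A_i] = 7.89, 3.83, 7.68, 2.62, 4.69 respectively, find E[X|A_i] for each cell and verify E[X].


For each cell A_i: E[X|A_i] = E[X*1_A_i] / P(A_i)
Step 1: E[X|A_1] = 7.89 / 0.3689 = 21.38791
Step 2: E[X|A_2] = 3.83 / 0.1165 = 32.875536
Step 3: E[X|A_3] = 7.68 / 0.2524 = 30.427892
Step 4: E[X|A_4] = 2.62 / 0.0583 = 44.939966
Step 5: E[X|A_5] = 4.69 / 0.2039 = 23.001471
Verification: E[X] = sum E[X*1_A_i] = 7.89 + 3.83 + 7.68 + 2.62 + 4.69 = 26.71


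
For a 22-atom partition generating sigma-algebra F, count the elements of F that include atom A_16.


Each element of F is a union of some subset S of the 22 atoms.
The element contains A_16 iff A_16 is in S.
So we count subsets S of {A_1,...,A_22} with A_16 in S: choose freely among the other 21 atoms.
Count = 2^(22-1) = 2^21 = 2097152.


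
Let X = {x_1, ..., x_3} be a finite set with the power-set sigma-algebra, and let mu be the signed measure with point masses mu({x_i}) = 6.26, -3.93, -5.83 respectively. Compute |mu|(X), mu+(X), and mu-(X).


Step 1: Every measurable set is a union of atoms (the cells / points), so a Hahn decomposition is
  obtained by grouping atoms by sign: P = union of atoms with mu > 0, N = union of the remaining atoms.
  Atoms in P (indices): 1;  atoms in N (indices): 2, 3
  Positive values: 6.26
  Negative values: -3.93, -5.83
Step 2: mu+(X) = mu(P) = sum of positive atom values = 6.26
Step 3: mu-(X) = -mu(N) = sum of |negative atom values| = 9.76
Step 4: |mu|(X) = mu+(X) + mu-(X) = 6.26 + 9.76 = 16.02


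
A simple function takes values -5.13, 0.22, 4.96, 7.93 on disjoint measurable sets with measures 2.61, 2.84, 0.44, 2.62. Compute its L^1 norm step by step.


Step 1: Compute |f_i|^1 for each value:
  |-5.13|^1 = 5.13
  |0.22|^1 = 0.22
  |4.96|^1 = 4.96
  |7.93|^1 = 7.93
Step 2: Multiply by measures and sum:
  5.13 * 2.61 = 13.3893
  0.22 * 2.84 = 0.6248
  4.96 * 0.44 = 2.1824
  7.93 * 2.62 = 20.7766
Sum = 13.3893 + 0.6248 + 2.1824 + 20.7766 = 36.9731
Step 3: Take the p-th root:
||f||_1 = (36.9731)^(1/1) = 36.9731


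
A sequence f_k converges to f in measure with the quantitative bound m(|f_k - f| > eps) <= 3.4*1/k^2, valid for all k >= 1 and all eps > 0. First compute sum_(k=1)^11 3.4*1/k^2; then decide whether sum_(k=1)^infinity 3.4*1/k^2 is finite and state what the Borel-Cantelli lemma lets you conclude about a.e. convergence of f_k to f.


Step 1: List the terms 3.4*1/k^2 for k = 1 to 11:
  k=1: 3.4
  k=2: 0.85
  k=3: 0.377778
  k=4: 0.2125
  k=5: 0.136
  k=6: 0.094444
  k=7: 0.069388
  k=8: 0.053125
  k=9: 0.041975
  k=10: 0.034
  k=11: 0.028099
Step 2: Partial sum = 3.4 + 0.85 + 0.377778 + 0.2125 + 0.136 + 0.094444 + 0.069388 + 0.053125 + 0.041975 + 0.034 + 0.028099
     = 5.297309
Step 3: The full series sum_(k>=1) 3.4*1/k^2 converges (p-series with p = 2 > 1; a constant multiple of a convergent series converges).
Step 4: Fix eps > 0. Since sum_k m(|f_k - f| > eps) < infinity, the Borel-Cantelli lemma gives
        m(limsup_k {|f_k - f| > eps}) = 0, i.e. for a.e. x, |f_k(x) - f(x)| <= eps for all large k.
        Applying this with eps = 1/j for j = 1, 2, ... and intersecting the countably many full-measure sets,
        for a.e. x we get limsup_k |f_k(x) - f(x)| <= 1/j for every j, hence f_k -> f almost everywhere.
Conclusion: series converges; Borel-Cantelli yields f_k -> f a.e.


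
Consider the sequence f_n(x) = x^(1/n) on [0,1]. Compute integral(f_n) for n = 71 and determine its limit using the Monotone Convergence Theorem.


At n = 71: f_71(x) = x^(1/71).
Step 1: integral(x^(1/71), 0, 1) = [x^(1/71+1) / (1/71+1)] from 0 to 1
     = 1 / (1/71 + 1) = 1 / ((71+1)/71) = 71/(71+1)
     = 71/72 = 0.986111
Step 2: As n -> infinity, f_n(x) = x^(1/n) -> 1 for x in (0,1], and f_n is increasing in n.
By MCT, lim_n integral(f_n) = integral(lim_n f_n) = integral(1, 0, 1) = 1.
Step 3: Verify convergence: 71/72 = 0.986111 -> 1


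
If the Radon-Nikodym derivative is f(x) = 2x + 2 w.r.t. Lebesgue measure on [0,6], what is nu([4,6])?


nu(A) = integral_A (dnu/dmu) dmu = integral_4^6 (2x + 2) dx
Step 1: Antiderivative F(x) = (2/2)x^2 + 2x
Step 2: F(6) = (2/2)*6^2 + 2*6 = 36 + 12 = 48
Step 3: F(4) = (2/2)*4^2 + 2*4 = 16 + 8 = 24
Step 4: nu([4,6]) = F(6) - F(4) = 48 - 24 = 24


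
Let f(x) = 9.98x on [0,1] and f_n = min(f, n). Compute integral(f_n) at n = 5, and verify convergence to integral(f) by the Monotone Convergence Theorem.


f(x) = 9.98x on [0,1]; f_n(x) = min(9.98x, n). At n = 5:
Step 1: f(x) reaches 5 at x = 5/9.98 = 0.501002
Step 2: integral(f_5) = integral(9.98x, 0, 0.501002) + integral(5, 0.501002, 1)
       = 9.98*0.501002^2/2 + 5*(1 - 0.501002)
       = 1.252505 + 2.49499
       = 3.747495
Step 3: As n -> infinity, f_n increases to f, so by MCT integral(f_n) -> integral(f) = 9.98/2 = 4.99.
Convergence: integral(f_5) = 3.747495 -> 4.99 as n -> infinity


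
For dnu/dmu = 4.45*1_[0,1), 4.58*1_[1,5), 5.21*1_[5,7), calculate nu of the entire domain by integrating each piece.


Integrate each piece of the Radon-Nikodym derivative:
Step 1: integral_0^1 4.45 dx = 4.45*(1-0) = 4.45*1 = 4.45
Step 2: integral_1^5 4.58 dx = 4.58*(5-1) = 4.58*4 = 18.32
Step 3: integral_5^7 5.21 dx = 5.21*(7-5) = 5.21*2 = 10.42
Total: 4.45 + 18.32 + 10.42 = 33.19


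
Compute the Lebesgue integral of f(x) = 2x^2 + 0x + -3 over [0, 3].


The Lebesgue integral of a Riemann-integrable function agrees with the Riemann integral.
Antiderivative F(x) = (2/3)x^3 + (0/2)x^2 + -3x
F(3) = (2/3)*3^3 + (0/2)*3^2 + -3*3
     = (2/3)*27 + (0/2)*9 + -3*3
     = 18 + 0.0 + -9
     = 9
F(0) = 0.0
Integral = F(3) - F(0) = 9 - 0.0 = 9


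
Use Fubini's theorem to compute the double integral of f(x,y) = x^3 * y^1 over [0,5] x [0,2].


By Fubini's theorem, the double integral factors as a product of single integrals:
Step 1: integral_0^5 x^3 dx = [x^4/4] from 0 to 5
     = 5^4/4 = 156.25
Step 2: integral_0^2 y^1 dy = [y^2/2] from 0 to 2
     = 2^2/2 = 2
Step 3: Double integral = 156.25 * 2 = 312.5


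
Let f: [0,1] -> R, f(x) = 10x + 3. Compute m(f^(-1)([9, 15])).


f^(-1)([9, 15]) = {x : 9 <= 10x + 3 <= 15}
Solving: (9 - 3)/10 <= x <= (15 - 3)/10
= [0.6, 1.2]
Intersecting with [0,1]: [0.6, 1]
Measure = 1 - 0.6 = 0.4


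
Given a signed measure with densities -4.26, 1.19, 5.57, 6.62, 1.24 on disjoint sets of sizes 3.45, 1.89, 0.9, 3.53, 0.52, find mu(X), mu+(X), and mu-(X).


Step 1: Compute signed measure on each set:
  Set 1: -4.26 * 3.45 = -14.697
  Set 2: 1.19 * 1.89 = 2.2491
  Set 3: 5.57 * 0.9 = 5.013
  Set 4: 6.62 * 3.53 = 23.3686
  Set 5: 1.24 * 0.52 = 0.6448
Step 2: Total signed measure = (-14.697) + (2.2491) + (5.013) + (23.3686) + (0.6448)
     = 16.5785
Step 3: Positive part mu+(X) = sum of positive contributions = 31.2755
Step 4: Negative part mu-(X) = |sum of negative contributions| = 14.697


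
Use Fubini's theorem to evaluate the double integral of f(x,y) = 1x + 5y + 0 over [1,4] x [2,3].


By Fubini, integrate in x first, then y.
Step 1: Fix y, integrate over x in [1,4]:
  integral(1x + 5y + 0, x=1..4)
  = 1*(4^2 - 1^2)/2 + (5y + 0)*(4 - 1)
  = 7.5 + (5y + 0)*3
  = 7.5 + 15y + 0
  = 7.5 + 15y
Step 2: Integrate over y in [2,3]:
  integral(7.5 + 15y, y=2..3)
  = 7.5*1 + 15*(3^2 - 2^2)/2
  = 7.5 + 37.5
  = 45


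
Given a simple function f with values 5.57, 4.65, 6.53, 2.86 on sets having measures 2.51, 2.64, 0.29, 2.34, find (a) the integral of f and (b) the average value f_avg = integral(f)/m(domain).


Step 1: Integral = sum(value_i * measure_i)
= 5.57*2.51 + 4.65*2.64 + 6.53*0.29 + 2.86*2.34
= 13.9807 + 12.276 + 1.8937 + 6.6924
= 34.8428
Step 2: Total measure of domain = 2.51 + 2.64 + 0.29 + 2.34 = 7.78
Step 3: Average value = 34.8428 / 7.78 = 4.478509


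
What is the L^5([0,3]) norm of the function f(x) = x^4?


Step 1: ||f||_5 = (integral_0^3 |x^4|^5 dx)^(1/5)
     = (integral_0^3 x^20 dx)^(1/5)
Step 2: integral_0^3 x^20 dx = [x^21/(21)] from 0 to 3 = 3^21/21
     = 10460353203/21 = 4.981121e+08
Step 3: ||f||_5 = (4.981121e+08)^(1/5) = 54.886484


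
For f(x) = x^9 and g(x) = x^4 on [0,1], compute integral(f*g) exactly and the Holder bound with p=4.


Step 1: Exact integral of f*g = integral(x^13, 0, 1) = 1/14
     = 0.071429
Step 2: Holder bound with p=4, q=1.333333:
  ||f||_p = (integral x^36 dx)^(1/4) = (1/37)^(1/4) = 0.405461
  ||g||_q = (integral x^5.333333 dx)^(1/1.333333) = (1/6.333333)^(1/1.333333) = 0.250482
Step 3: Holder bound = ||f||_p * ||g||_q = 0.405461 * 0.250482 = 0.101561
Verification: 0.071429 <= 0.101561 (Holder holds)


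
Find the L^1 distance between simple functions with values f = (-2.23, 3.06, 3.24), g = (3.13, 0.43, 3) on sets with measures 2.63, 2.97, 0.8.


Step 1: Compute differences f_i - g_i:
  -2.23 - 3.13 = -5.36
  3.06 - 0.43 = 2.63
  3.24 - 3 = 0.24
Step 2: Compute |diff|^1 * measure for each set:
  |-5.36|^1 * 2.63 = 5.36 * 2.63 = 14.0968
  |2.63|^1 * 2.97 = 2.63 * 2.97 = 7.8111
  |0.24|^1 * 0.8 = 0.24 * 0.8 = 0.192
Step 3: Sum = 22.0999
Step 4: ||f-g||_1 = (22.0999)^(1/1) = 22.0999


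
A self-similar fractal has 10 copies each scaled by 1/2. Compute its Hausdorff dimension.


For a self-similar set with N copies scaled by 1/r:
dim_H = log(N)/log(r) = log(10)/log(2)
= 2.302585/0.693147
= 3.321928


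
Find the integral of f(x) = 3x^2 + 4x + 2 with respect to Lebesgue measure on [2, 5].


The Lebesgue integral of a Riemann-integrable function agrees with the Riemann integral.
Antiderivative F(x) = (3/3)x^3 + (4/2)x^2 + 2x
F(5) = (3/3)*5^3 + (4/2)*5^2 + 2*5
     = (3/3)*125 + (4/2)*25 + 2*5
     = 125 + 50 + 10
     = 185
F(2) = 20
Integral = F(5) - F(2) = 185 - 20 = 165


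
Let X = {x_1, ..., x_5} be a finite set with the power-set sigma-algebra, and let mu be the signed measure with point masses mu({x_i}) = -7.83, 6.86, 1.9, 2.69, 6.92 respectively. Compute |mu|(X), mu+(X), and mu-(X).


Step 1: Every measurable set is a union of atoms (the cells / points), so a Hahn decomposition is
  obtained by grouping atoms by sign: P = union of atoms with mu > 0, N = union of the remaining atoms.
  Atoms in P (indices): 2, 3, 4, 5;  atoms in N (indices): 1
  Positive values: 6.86, 1.9, 2.69, 6.92
  Negative values: -7.83
Step 2: mu+(X) = mu(P) = sum of positive atom values = 18.37
Step 3: mu-(X) = -mu(N) = sum of |negative atom values| = 7.83
Step 4: |mu|(X) = mu+(X) + mu-(X) = 18.37 + 7.83 = 26.2


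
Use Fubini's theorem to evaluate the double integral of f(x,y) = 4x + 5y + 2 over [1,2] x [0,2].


By Fubini, integrate in x first, then y.
Step 1: Fix y, integrate over x in [1,2]:
  integral(4x + 5y + 2, x=1..2)
  = 4*(2^2 - 1^2)/2 + (5y + 2)*(2 - 1)
  = 6 + (5y + 2)*1
  = 6 + 5y + 2
  = 8 + 5y
Step 2: Integrate over y in [0,2]:
  integral(8 + 5y, y=0..2)
  = 8*2 + 5*(2^2 - 0^2)/2
  = 16 + 10
  = 26


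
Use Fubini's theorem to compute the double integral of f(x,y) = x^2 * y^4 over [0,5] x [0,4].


By Fubini's theorem, the double integral factors as a product of single integrals:
Step 1: integral_0^5 x^2 dx = [x^3/3] from 0 to 5
     = 5^3/3 = 41.666667
Step 2: integral_0^4 y^4 dy = [y^5/5] from 0 to 4
     = 4^5/5 = 204.8
Step 3: Double integral = 41.666667 * 204.8 = 8533.333333


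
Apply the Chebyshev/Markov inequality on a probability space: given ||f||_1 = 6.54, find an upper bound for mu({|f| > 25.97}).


Chebyshev/Markov inequality: mu(|f| > eps) <= (||f||_p / eps)^p
Step 1: ||f||_1 / eps = 6.54 / 25.97 = 0.251829
Step 2: Raise to power p = 1:
  (0.251829)^1 = 0.251829
Step 3: Therefore mu(|f| > 25.97) <= 0.251829


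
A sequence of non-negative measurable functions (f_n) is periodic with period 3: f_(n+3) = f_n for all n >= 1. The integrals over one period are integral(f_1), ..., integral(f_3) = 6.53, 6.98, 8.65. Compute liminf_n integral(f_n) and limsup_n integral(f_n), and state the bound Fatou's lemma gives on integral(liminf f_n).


The sequence (integral(f_n)) is periodic with period 3, repeating the values 6.53, 6.98, 8.65 indefinitely.
Step 1: For a periodic sequence, every tail (a_m, a_(m+1), ...) contains all 3 period values infinitely often.
Step 2: Hence inf of every tail = min of the period values = min(6.53, 6.98, 8.65) = 6.53.
        liminf_n integral(f_n) = sup over m of (inf of tail from m) = 6.53.
Step 3: Similarly sup of every tail = max of the period values = 8.65.
        limsup_n integral(f_n) = 8.65.
Step 4: Fatou's lemma: integral(liminf_n f_n) <= liminf_n integral(f_n) = 6.53.
        So the integral of the pointwise liminf is at most 6.53.


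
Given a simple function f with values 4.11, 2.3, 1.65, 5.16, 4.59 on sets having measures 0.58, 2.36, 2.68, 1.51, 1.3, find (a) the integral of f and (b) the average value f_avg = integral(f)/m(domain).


Step 1: Integral = sum(value_i * measure_i)
= 4.11*0.58 + 2.3*2.36 + 1.65*2.68 + 5.16*1.51 + 4.59*1.3
= 2.3838 + 5.428 + 4.422 + 7.7916 + 5.967
= 25.9924
Step 2: Total measure of domain = 0.58 + 2.36 + 2.68 + 1.51 + 1.3 = 8.43
Step 3: Average value = 25.9924 / 8.43 = 3.083321


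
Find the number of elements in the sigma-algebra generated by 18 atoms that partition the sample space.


Each element of the sigma-algebra is a union of some subset of the 18 atoms.
The number of such subsets is 2^18 = 262144.


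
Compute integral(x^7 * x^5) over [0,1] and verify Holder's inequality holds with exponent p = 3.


Step 1: Exact integral of f*g = integral(x^12, 0, 1) = 1/13
     = 0.076923
Step 2: Holder bound with p=3, q=1.5:
  ||f||_p = (integral x^21 dx)^(1/3) = (1/22)^(1/3) = 0.356883
  ||g||_q = (integral x^7.5 dx)^(1/1.5) = (1/8.5)^(1/1.5) = 0.240097
Step 3: Holder bound = ||f||_p * ||g||_q = 0.356883 * 0.240097 = 0.085687
Verification: 0.076923 <= 0.085687 (Holder holds)


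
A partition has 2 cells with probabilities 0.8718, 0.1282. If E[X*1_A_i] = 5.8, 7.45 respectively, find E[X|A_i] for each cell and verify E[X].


For each cell A_i: E[X|A_i] = E[X*1_A_i] / P(A_i)
Step 1: E[X|A_1] = 5.8 / 0.8718 = 6.652902
Step 2: E[X|A_2] = 7.45 / 0.1282 = 58.112324
Verification: E[X] = sum E[X*1_A_i] = 5.8 + 7.45 = 13.25


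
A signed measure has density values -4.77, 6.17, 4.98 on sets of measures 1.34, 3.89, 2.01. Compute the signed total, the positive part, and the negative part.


Step 1: Compute signed measure on each set:
  Set 1: -4.77 * 1.34 = -6.3918
  Set 2: 6.17 * 3.89 = 24.0013
  Set 3: 4.98 * 2.01 = 10.0098
Step 2: Total signed measure = (-6.3918) + (24.0013) + (10.0098)
     = 27.6193
Step 3: Positive part mu+(X) = sum of positive contributions = 34.0111
Step 4: Negative part mu-(X) = |sum of negative contributions| = 6.3918


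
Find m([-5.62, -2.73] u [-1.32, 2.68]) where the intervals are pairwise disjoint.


For pairwise disjoint intervals, m(union) = sum of lengths.
= (-2.73 - -5.62) + (2.68 - -1.32)
= 2.89 + 4
= 6.89


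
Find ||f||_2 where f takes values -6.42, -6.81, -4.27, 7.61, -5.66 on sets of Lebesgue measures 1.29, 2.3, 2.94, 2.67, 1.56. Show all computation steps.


Step 1: Compute |f_i|^2 for each value:
  |-6.42|^2 = 41.2164
  |-6.81|^2 = 46.3761
  |-4.27|^2 = 18.2329
  |7.61|^2 = 57.9121
  |-5.66|^2 = 32.0356
Step 2: Multiply by measures and sum:
  41.2164 * 1.29 = 53.169156
  46.3761 * 2.3 = 106.66503
  18.2329 * 2.94 = 53.604726
  57.9121 * 2.67 = 154.625307
  32.0356 * 1.56 = 49.975536
Sum = 53.169156 + 106.66503 + 53.604726 + 154.625307 + 49.975536 = 418.039755
Step 3: Take the p-th root:
||f||_2 = (418.039755)^(1/2) = 20.446021


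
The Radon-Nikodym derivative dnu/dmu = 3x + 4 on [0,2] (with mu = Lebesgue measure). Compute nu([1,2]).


nu(A) = integral_A (dnu/dmu) dmu = integral_1^2 (3x + 4) dx
Step 1: Antiderivative F(x) = (3/2)x^2 + 4x
Step 2: F(2) = (3/2)*2^2 + 4*2 = 6 + 8 = 14
Step 3: F(1) = (3/2)*1^2 + 4*1 = 1.5 + 4 = 5.5
Step 4: nu([1,2]) = F(2) - F(1) = 14 - 5.5 = 8.5


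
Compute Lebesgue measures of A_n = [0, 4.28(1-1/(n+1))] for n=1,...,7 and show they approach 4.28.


By continuity of measure from below: if A_n increases to A, then m(A_n) -> m(A).
Here A = [0, 4.28], so m(A) = 4.28
Step 1: a_1 = 4.28*(1 - 1/2) = 2.14, m(A_1) = 2.14
Step 2: a_2 = 4.28*(1 - 1/3) = 2.8533, m(A_2) = 2.8533
Step 3: a_3 = 4.28*(1 - 1/4) = 3.21, m(A_3) = 3.21
Step 4: a_4 = 4.28*(1 - 1/5) = 3.424, m(A_4) = 3.424
Step 5: a_5 = 4.28*(1 - 1/6) = 3.5667, m(A_5) = 3.5667
Step 6: a_6 = 4.28*(1 - 1/7) = 3.6686, m(A_6) = 3.6686
Step 7: a_7 = 4.28*(1 - 1/8) = 3.745, m(A_7) = 3.745
Limit: m(A_n) -> m([0,4.28]) = 4.28


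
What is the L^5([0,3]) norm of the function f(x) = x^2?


Step 1: ||f||_5 = (integral_0^3 |x^2|^5 dx)^(1/5)
     = (integral_0^3 x^10 dx)^(1/5)
Step 2: integral_0^3 x^10 dx = [x^11/(11)] from 0 to 3 = 3^11/11
     = 177147/11 = 16104.272727
Step 3: ||f||_5 = (16104.272727)^(1/5) = 6.940459


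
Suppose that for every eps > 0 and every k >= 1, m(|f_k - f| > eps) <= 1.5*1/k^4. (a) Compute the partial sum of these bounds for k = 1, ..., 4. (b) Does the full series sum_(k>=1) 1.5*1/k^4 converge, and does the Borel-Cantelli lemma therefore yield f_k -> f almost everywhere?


Step 1: List the terms 1.5*1/k^4 for k = 1 to 4:
  k=1: 1.5
  k=2: 0.09375
  k=3: 0.018519
  k=4: 0.005859
Step 2: Partial sum = 1.5 + 0.09375 + 0.018519 + 0.005859
     = 1.618128
Step 3: The full series sum_(k>=1) 1.5*1/k^4 converges (p-series with p = 4 > 1; a constant multiple of a convergent series converges).
Step 4: Fix eps > 0. Since sum_k m(|f_k - f| > eps) < infinity, the Borel-Cantelli lemma gives
        m(limsup_k {|f_k - f| > eps}) = 0, i.e. for a.e. x, |f_k(x) - f(x)| <= eps for all large k.
        Applying this with eps = 1/j for j = 1, 2, ... and intersecting the countably many full-measure sets,
        for a.e. x we get limsup_k |f_k(x) - f(x)| <= 1/j for every j, hence f_k -> f almost everywhere.
Conclusion: series converges; Borel-Cantelli yields f_k -> f a.e.


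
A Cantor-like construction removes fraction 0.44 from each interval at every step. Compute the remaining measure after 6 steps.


Step 1: At each step, fraction remaining = 1 - 0.44 = 0.56
Step 2: After 6 steps, measure = (0.56)^6
Step 3: Computing the power step by step:
  After step 1: 0.56
  After step 2: 0.3136
  After step 3: 0.175616
  After step 4: 0.098345
  After step 5: 0.055073
  ...
Result = 0.030841


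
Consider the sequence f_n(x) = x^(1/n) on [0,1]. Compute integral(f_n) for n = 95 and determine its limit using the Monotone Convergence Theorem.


At n = 95: f_95(x) = x^(1/95).
Step 1: integral(x^(1/95), 0, 1) = [x^(1/95+1) / (1/95+1)] from 0 to 1
     = 1 / (1/95 + 1) = 1 / ((95+1)/95) = 95/(95+1)
     = 95/96 = 0.989583
Step 2: As n -> infinity, f_n(x) = x^(1/n) -> 1 for x in (0,1], and f_n is increasing in n.
By MCT, lim_n integral(f_n) = integral(lim_n f_n) = integral(1, 0, 1) = 1.
Step 3: Verify convergence: 95/96 = 0.989583 -> 1


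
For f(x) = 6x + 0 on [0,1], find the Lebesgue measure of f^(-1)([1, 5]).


f^(-1)([1, 5]) = {x : 1 <= 6x + 0 <= 5}
Solving: (1 - 0)/6 <= x <= (5 - 0)/6
= [0.166667, 0.833333]
Intersecting with [0,1]: [0.166667, 0.833333]
Measure = 0.833333 - 0.166667 = 0.666667


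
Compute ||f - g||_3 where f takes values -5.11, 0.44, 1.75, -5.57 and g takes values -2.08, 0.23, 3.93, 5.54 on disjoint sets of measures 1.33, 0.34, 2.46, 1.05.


Step 1: Compute differences f_i - g_i:
  -5.11 - -2.08 = -3.03
  0.44 - 0.23 = 0.21
  1.75 - 3.93 = -2.18
  -5.57 - 5.54 = -11.11
Step 2: Compute |diff|^3 * measure for each set:
  |-3.03|^3 * 1.33 = 27.818127 * 1.33 = 36.998109
  |0.21|^3 * 0.34 = 0.009261 * 0.34 = 0.003149
  |-2.18|^3 * 2.46 = 10.360232 * 2.46 = 25.486171
  |-11.11|^3 * 1.05 = 1371.330631 * 1.05 = 1439.897163
Step 3: Sum = 1502.384591
Step 4: ||f-g||_3 = (1502.384591)^(1/3) = 11.453205


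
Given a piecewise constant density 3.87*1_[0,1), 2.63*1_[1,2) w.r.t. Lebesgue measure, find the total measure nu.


Integrate each piece of the Radon-Nikodym derivative:
Step 1: integral_0^1 3.87 dx = 3.87*(1-0) = 3.87*1 = 3.87
Step 2: integral_1^2 2.63 dx = 2.63*(2-1) = 2.63*1 = 2.63
Total: 3.87 + 2.63 = 6.5


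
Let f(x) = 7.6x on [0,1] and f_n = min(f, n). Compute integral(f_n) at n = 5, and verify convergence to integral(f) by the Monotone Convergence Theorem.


f(x) = 7.6x on [0,1]; f_n(x) = min(7.6x, n). At n = 5:
Step 1: f(x) reaches 5 at x = 5/7.6 = 0.657895
Step 2: integral(f_5) = integral(7.6x, 0, 0.657895) + integral(5, 0.657895, 1)
       = 7.6*0.657895^2/2 + 5*(1 - 0.657895)
       = 1.644737 + 1.710526
       = 3.355263
Step 3: As n -> infinity, f_n increases to f, so by MCT integral(f_n) -> integral(f) = 7.6/2 = 3.8.
Convergence: integral(f_5) = 3.355263 -> 3.8 as n -> infinity


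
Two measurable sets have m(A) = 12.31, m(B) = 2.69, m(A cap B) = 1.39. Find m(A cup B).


By inclusion-exclusion: m(A u B) = m(A) + m(B) - m(A n B)
= 12.31 + 2.69 - 1.39
= 13.61


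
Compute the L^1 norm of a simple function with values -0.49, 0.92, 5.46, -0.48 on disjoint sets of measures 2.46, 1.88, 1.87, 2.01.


Step 1: Compute |f_i|^1 for each value:
  |-0.49|^1 = 0.49
  |0.92|^1 = 0.92
  |5.46|^1 = 5.46
  |-0.48|^1 = 0.48
Step 2: Multiply by measures and sum:
  0.49 * 2.46 = 1.2054
  0.92 * 1.88 = 1.7296
  5.46 * 1.87 = 10.2102
  0.48 * 2.01 = 0.9648
Sum = 1.2054 + 1.7296 + 10.2102 + 0.9648 = 14.11
Step 3: Take the p-th root:
||f||_1 = (14.11)^(1/1) = 14.11


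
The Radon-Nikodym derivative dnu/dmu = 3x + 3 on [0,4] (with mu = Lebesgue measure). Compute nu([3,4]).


nu(A) = integral_A (dnu/dmu) dmu = integral_3^4 (3x + 3) dx
Step 1: Antiderivative F(x) = (3/2)x^2 + 3x
Step 2: F(4) = (3/2)*4^2 + 3*4 = 24 + 12 = 36
Step 3: F(3) = (3/2)*3^2 + 3*3 = 13.5 + 9 = 22.5
Step 4: nu([3,4]) = F(4) - F(3) = 36 - 22.5 = 13.5


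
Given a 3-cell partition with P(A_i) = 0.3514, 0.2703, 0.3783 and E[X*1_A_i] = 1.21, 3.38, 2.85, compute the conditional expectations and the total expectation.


For each cell A_i: E[X|A_i] = E[X*1_A_i] / P(A_i)
Step 1: E[X|A_1] = 1.21 / 0.3514 = 3.443369
Step 2: E[X|A_2] = 3.38 / 0.2703 = 12.504624
Step 3: E[X|A_3] = 2.85 / 0.3783 = 7.533703
Verification: E[X] = sum E[X*1_A_i] = 1.21 + 3.38 + 2.85 = 7.44


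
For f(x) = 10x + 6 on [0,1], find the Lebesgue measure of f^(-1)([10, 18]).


f^(-1)([10, 18]) = {x : 10 <= 10x + 6 <= 18}
Solving: (10 - 6)/10 <= x <= (18 - 6)/10
= [0.4, 1.2]
Intersecting with [0,1]: [0.4, 1]
Measure = 1 - 0.4 = 0.6


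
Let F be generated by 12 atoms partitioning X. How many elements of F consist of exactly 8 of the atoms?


Each element of F is a union of some subset of the 12 atoms.
Elements that are unions of exactly 8 atoms correspond to 8-element subsets of the 12 atoms.
Count = C(12, 8) = 12! / (8! * 4!) = 495.


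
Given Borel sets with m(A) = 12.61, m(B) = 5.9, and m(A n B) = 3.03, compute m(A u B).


By inclusion-exclusion: m(A u B) = m(A) + m(B) - m(A n B)
= 12.61 + 5.9 - 3.03
= 15.48


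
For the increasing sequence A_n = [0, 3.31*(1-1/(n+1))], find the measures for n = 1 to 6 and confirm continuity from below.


By continuity of measure from below: if A_n increases to A, then m(A_n) -> m(A).
Here A = [0, 3.31], so m(A) = 3.31
Step 1: a_1 = 3.31*(1 - 1/2) = 1.655, m(A_1) = 1.655
Step 2: a_2 = 3.31*(1 - 1/3) = 2.2067, m(A_2) = 2.2067
Step 3: a_3 = 3.31*(1 - 1/4) = 2.4825, m(A_3) = 2.4825
Step 4: a_4 = 3.31*(1 - 1/5) = 2.648, m(A_4) = 2.648
Step 5: a_5 = 3.31*(1 - 1/6) = 2.7583, m(A_5) = 2.7583
Step 6: a_6 = 3.31*(1 - 1/7) = 2.8371, m(A_6) = 2.8371
Limit: m(A_n) -> m([0,3.31]) = 3.31


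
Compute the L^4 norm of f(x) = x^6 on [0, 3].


Step 1: ||f||_4 = (integral_0^3 |x^6|^4 dx)^(1/4)
     = (integral_0^3 x^24 dx)^(1/4)
Step 2: integral_0^3 x^24 dx = [x^25/(25)] from 0 to 3 = 3^25/25
     = 847288609443/25 = 3.389154e+10
Step 3: ||f||_4 = (3.389154e+10)^(1/4) = 429.064753


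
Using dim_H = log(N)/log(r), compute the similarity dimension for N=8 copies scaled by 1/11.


For a self-similar set with N copies scaled by 1/r:
dim_H = log(N)/log(r) = log(8)/log(11)
= 2.079442/2.397895
= 0.867194


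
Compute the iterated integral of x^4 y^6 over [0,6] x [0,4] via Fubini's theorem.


By Fubini's theorem, the double integral factors as a product of single integrals:
Step 1: integral_0^6 x^4 dx = [x^5/5] from 0 to 6
     = 6^5/5 = 1555.2
Step 2: integral_0^4 y^6 dy = [y^7/7] from 0 to 4
     = 4^7/7 = 2340.571429
Step 3: Double integral = 1555.2 * 2340.571429 = 3.640057e+06


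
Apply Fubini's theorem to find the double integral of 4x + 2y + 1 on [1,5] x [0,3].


By Fubini, integrate in x first, then y.
Step 1: Fix y, integrate over x in [1,5]:
  integral(4x + 2y + 1, x=1..5)
  = 4*(5^2 - 1^2)/2 + (2y + 1)*(5 - 1)
  = 48 + (2y + 1)*4
  = 48 + 8y + 4
  = 52 + 8y
Step 2: Integrate over y in [0,3]:
  integral(52 + 8y, y=0..3)
  = 52*3 + 8*(3^2 - 0^2)/2
  = 156 + 36
  = 192


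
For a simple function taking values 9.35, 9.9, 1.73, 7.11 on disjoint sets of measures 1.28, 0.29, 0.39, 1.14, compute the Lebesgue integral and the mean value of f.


Step 1: Integral = sum(value_i * measure_i)
= 9.35*1.28 + 9.9*0.29 + 1.73*0.39 + 7.11*1.14
= 11.968 + 2.871 + 0.6747 + 8.1054
= 23.6191
Step 2: Total measure of domain = 1.28 + 0.29 + 0.39 + 1.14 = 3.1
Step 3: Average value = 23.6191 / 3.1 = 7.619065


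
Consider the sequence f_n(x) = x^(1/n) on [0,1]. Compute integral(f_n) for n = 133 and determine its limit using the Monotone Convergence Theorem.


At n = 133: f_133(x) = x^(1/133).
Step 1: integral(x^(1/133), 0, 1) = [x^(1/133+1) / (1/133+1)] from 0 to 1
     = 1 / (1/133 + 1) = 1 / ((133+1)/133) = 133/(133+1)
     = 133/134 = 0.992537
Step 2: As n -> infinity, f_n(x) = x^(1/n) -> 1 for x in (0,1], and f_n is increasing in n.
By MCT, lim_n integral(f_n) = integral(lim_n f_n) = integral(1, 0, 1) = 1.
Step 3: Verify convergence: 133/134 = 0.992537 -> 1


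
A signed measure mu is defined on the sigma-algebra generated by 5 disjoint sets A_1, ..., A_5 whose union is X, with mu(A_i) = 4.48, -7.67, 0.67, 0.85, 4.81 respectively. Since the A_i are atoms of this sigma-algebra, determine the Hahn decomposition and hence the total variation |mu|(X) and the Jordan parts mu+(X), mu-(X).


Step 1: Every measurable set is a union of atoms (the cells / points), so a Hahn decomposition is
  obtained by grouping atoms by sign: P = union of atoms with mu > 0, N = union of the remaining atoms.
  Atoms in P (indices): 1, 3, 4, 5;  atoms in N (indices): 2
  Positive values: 4.48, 0.67, 0.85, 4.81
  Negative values: -7.67
Step 2: mu+(X) = mu(P) = sum of positive atom values = 10.81
Step 3: mu-(X) = -mu(N) = sum of |negative atom values| = 7.67
Step 4: |mu|(X) = mu+(X) + mu-(X) = 10.81 + 7.67 = 18.48


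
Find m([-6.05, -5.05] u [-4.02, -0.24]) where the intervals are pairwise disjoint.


For pairwise disjoint intervals, m(union) = sum of lengths.
= (-5.05 - -6.05) + (-0.24 - -4.02)
= 1 + 3.78
= 4.78


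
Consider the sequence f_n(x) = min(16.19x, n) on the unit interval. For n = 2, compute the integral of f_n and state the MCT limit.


f(x) = 16.19x on [0,1]; f_n(x) = min(16.19x, n). At n = 2:
Step 1: f(x) reaches 2 at x = 2/16.19 = 0.123533
Step 2: integral(f_2) = integral(16.19x, 0, 0.123533) + integral(2, 0.123533, 1)
       = 16.19*0.123533^2/2 + 2*(1 - 0.123533)
       = 0.123533 + 1.752934
       = 1.876467
Step 3: As n -> infinity, f_n increases to f, so by MCT integral(f_n) -> integral(f) = 16.19/2 = 8.095.
Convergence: integral(f_2) = 1.876467 -> 8.095 as n -> infinity


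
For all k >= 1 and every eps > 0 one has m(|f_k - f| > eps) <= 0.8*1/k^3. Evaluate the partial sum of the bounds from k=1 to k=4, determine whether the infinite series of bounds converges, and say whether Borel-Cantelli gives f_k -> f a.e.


Step 1: List the terms 0.8*1/k^3 for k = 1 to 4:
  k=1: 0.8
  k=2: 0.1
  k=3: 0.02963
  k=4: 0.0125
Step 2: Partial sum = 0.8 + 0.1 + 0.02963 + 0.0125
     = 0.94213
Step 3: The full series sum_(k>=1) 0.8*1/k^3 converges (p-series with p = 3 > 1; a constant multiple of a convergent series converges).
Step 4: Fix eps > 0. Since sum_k m(|f_k - f| > eps) < infinity, the Borel-Cantelli lemma gives
        m(limsup_k {|f_k - f| > eps}) = 0, i.e. for a.e. x, |f_k(x) - f(x)| <= eps for all large k.
        Applying this with eps = 1/j for j = 1, 2, ... and intersecting the countably many full-measure sets,
        for a.e. x we get limsup_k |f_k(x) - f(x)| <= 1/j for every j, hence f_k -> f almost everywhere.
Conclusion: series converges; Borel-Cantelli yields f_k -> f a.e.


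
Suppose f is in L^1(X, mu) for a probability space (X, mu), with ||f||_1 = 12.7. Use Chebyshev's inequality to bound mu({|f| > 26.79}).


Chebyshev/Markov inequality: mu(|f| > eps) <= (||f||_p / eps)^p
Step 1: ||f||_1 / eps = 12.7 / 26.79 = 0.474057
Step 2: Raise to power p = 1:
  (0.474057)^1 = 0.474057
Step 3: Therefore mu(|f| > 26.79) <= 0.474057


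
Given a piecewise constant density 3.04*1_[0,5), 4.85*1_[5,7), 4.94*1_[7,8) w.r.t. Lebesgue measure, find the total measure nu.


Integrate each piece of the Radon-Nikodym derivative:
Step 1: integral_0^5 3.04 dx = 3.04*(5-0) = 3.04*5 = 15.2
Step 2: integral_5^7 4.85 dx = 4.85*(7-5) = 4.85*2 = 9.7
Step 3: integral_7^8 4.94 dx = 4.94*(8-7) = 4.94*1 = 4.94
Total: 15.2 + 9.7 + 4.94 = 29.84


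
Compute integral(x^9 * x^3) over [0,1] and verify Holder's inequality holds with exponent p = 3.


Step 1: Exact integral of f*g = integral(x^12, 0, 1) = 1/13
     = 0.076923
Step 2: Holder bound with p=3, q=1.5:
  ||f||_p = (integral x^27 dx)^(1/3) = (1/28)^(1/3) = 0.329317
  ||g||_q = (integral x^4.5 dx)^(1/1.5) = (1/5.5)^(1/1.5) = 0.320941
Step 3: Holder bound = ||f||_p * ||g||_q = 0.329317 * 0.320941 = 0.105691
Verification: 0.076923 <= 0.105691 (Holder holds)


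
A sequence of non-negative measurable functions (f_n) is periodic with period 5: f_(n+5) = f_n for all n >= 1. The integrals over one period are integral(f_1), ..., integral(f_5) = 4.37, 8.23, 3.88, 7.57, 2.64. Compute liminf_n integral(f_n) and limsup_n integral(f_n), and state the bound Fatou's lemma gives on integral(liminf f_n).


The sequence (integral(f_n)) is periodic with period 5, repeating the values 4.37, 8.23, 3.88, 7.57, 2.64 indefinitely.
Step 1: For a periodic sequence, every tail (a_m, a_(m+1), ...) contains all 5 period values infinitely often.
Step 2: Hence inf of every tail = min of the period values = min(4.37, 8.23, 3.88, 7.57, 2.64) = 2.64.
        liminf_n integral(f_n) = sup over m of (inf of tail from m) = 2.64.
Step 3: Similarly sup of every tail = max of the period values = 8.23.
        limsup_n integral(f_n) = 8.23.
Step 4: Fatou's lemma: integral(liminf_n f_n) <= liminf_n integral(f_n) = 2.64.
        So the integral of the pointwise liminf is at most 2.64.


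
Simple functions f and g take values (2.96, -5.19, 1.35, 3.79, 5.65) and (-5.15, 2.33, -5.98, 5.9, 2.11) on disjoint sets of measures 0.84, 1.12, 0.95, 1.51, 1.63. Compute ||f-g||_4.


Step 1: Compute differences f_i - g_i:
  2.96 - -5.15 = 8.11
  -5.19 - 2.33 = -7.52
  1.35 - -5.98 = 7.33
  3.79 - 5.9 = -2.11
  5.65 - 2.11 = 3.54
Step 2: Compute |diff|^4 * measure for each set:
  |8.11|^4 * 0.84 = 4325.969138 * 0.84 = 3633.814076
  |-7.52|^4 * 1.12 = 3197.94774 * 1.12 = 3581.701469
  |7.33|^4 * 0.95 = 2886.794695 * 0.95 = 2742.45496
  |-2.11|^4 * 1.51 = 19.821194 * 1.51 = 29.930004
  |3.54|^4 * 1.63 = 157.040999 * 1.63 = 255.976828
Step 3: Sum = 10243.877337
Step 4: ||f-g||_4 = (10243.877337)^(1/4) = 10.06042


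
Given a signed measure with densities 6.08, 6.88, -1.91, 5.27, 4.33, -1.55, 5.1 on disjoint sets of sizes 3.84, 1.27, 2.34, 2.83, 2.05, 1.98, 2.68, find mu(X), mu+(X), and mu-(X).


Step 1: Compute signed measure on each set:
  Set 1: 6.08 * 3.84 = 23.3472
  Set 2: 6.88 * 1.27 = 8.7376
  Set 3: -1.91 * 2.34 = -4.4694
  Set 4: 5.27 * 2.83 = 14.9141
  Set 5: 4.33 * 2.05 = 8.8765
  Set 6: -1.55 * 1.98 = -3.069
  Set 7: 5.1 * 2.68 = 13.668
Step 2: Total signed measure = (23.3472) + (8.7376) + (-4.4694) + (14.9141) + (8.8765) + (-3.069) + (13.668)
     = 62.005
Step 3: Positive part mu+(X) = sum of positive contributions = 69.5434
Step 4: Negative part mu-(X) = |sum of negative contributions| = 7.5384


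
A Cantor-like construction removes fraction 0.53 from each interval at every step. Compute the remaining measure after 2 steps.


Step 1: At each step, fraction remaining = 1 - 0.53 = 0.47
Step 2: After 2 steps, measure = (0.47)^2
Step 3: Computing the power step by step:
  After step 1: 0.47
  After step 2: 0.2209
Result = 0.2209


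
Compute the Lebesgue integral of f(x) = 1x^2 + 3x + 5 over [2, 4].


The Lebesgue integral of a Riemann-integrable function agrees with the Riemann integral.
Antiderivative F(x) = (1/3)x^3 + (3/2)x^2 + 5x
F(4) = (1/3)*4^3 + (3/2)*4^2 + 5*4
     = (1/3)*64 + (3/2)*16 + 5*4
     = 21.333333 + 24 + 20
     = 65.333333
F(2) = 18.666667
Integral = F(4) - F(2) = 65.333333 - 18.666667 = 46.666667


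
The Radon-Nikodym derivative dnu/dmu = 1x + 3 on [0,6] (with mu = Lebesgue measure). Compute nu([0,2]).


nu(A) = integral_A (dnu/dmu) dmu = integral_0^2 (1x + 3) dx
Step 1: Antiderivative F(x) = (1/2)x^2 + 3x
Step 2: F(2) = (1/2)*2^2 + 3*2 = 2 + 6 = 8
Step 3: F(0) = (1/2)*0^2 + 3*0 = 0.0 + 0 = 0.0
Step 4: nu([0,2]) = F(2) - F(0) = 8 - 0.0 = 8


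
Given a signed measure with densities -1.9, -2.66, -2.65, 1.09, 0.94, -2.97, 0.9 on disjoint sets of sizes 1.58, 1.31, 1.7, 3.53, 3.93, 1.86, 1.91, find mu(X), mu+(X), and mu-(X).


Step 1: Compute signed measure on each set:
  Set 1: -1.9 * 1.58 = -3.002
  Set 2: -2.66 * 1.31 = -3.4846
  Set 3: -2.65 * 1.7 = -4.505
  Set 4: 1.09 * 3.53 = 3.8477
  Set 5: 0.94 * 3.93 = 3.6942
  Set 6: -2.97 * 1.86 = -5.5242
  Set 7: 0.9 * 1.91 = 1.719
Step 2: Total signed measure = (-3.002) + (-3.4846) + (-4.505) + (3.8477) + (3.6942) + (-5.5242) + (1.719)
     = -7.2549
Step 3: Positive part mu+(X) = sum of positive contributions = 9.2609
Step 4: Negative part mu-(X) = |sum of negative contributions| = 16.5158


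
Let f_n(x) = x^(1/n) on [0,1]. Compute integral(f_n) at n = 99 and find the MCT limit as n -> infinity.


At n = 99: f_99(x) = x^(1/99).
Step 1: integral(x^(1/99), 0, 1) = [x^(1/99+1) / (1/99+1)] from 0 to 1
     = 1 / (1/99 + 1) = 1 / ((99+1)/99) = 99/(99+1)
     = 99/100 = 0.99
Step 2: As n -> infinity, f_n(x) = x^(1/n) -> 1 for x in (0,1], and f_n is increasing in n.
By MCT, lim_n integral(f_n) = integral(lim_n f_n) = integral(1, 0, 1) = 1.
Step 3: Verify convergence: 99/100 = 0.99 -> 1


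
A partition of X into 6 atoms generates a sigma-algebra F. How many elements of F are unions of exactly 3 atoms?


Each element of F is a union of some subset of the 6 atoms.
Elements that are unions of exactly 3 atoms correspond to 3-element subsets of the 6 atoms.
Count = C(6, 3) = 6! / (3! * 3!) = 20.


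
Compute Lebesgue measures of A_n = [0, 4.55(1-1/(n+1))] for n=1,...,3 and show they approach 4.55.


By continuity of measure from below: if A_n increases to A, then m(A_n) -> m(A).
Here A = [0, 4.55], so m(A) = 4.55
Step 1: a_1 = 4.55*(1 - 1/2) = 2.275, m(A_1) = 2.275
Step 2: a_2 = 4.55*(1 - 1/3) = 3.0333, m(A_2) = 3.0333
Step 3: a_3 = 4.55*(1 - 1/4) = 3.4125, m(A_3) = 3.4125
Limit: m(A_n) -> m([0,4.55]) = 4.55


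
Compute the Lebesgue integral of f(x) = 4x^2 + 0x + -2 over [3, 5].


The Lebesgue integral of a Riemann-integrable function agrees with the Riemann integral.
Antiderivative F(x) = (4/3)x^3 + (0/2)x^2 + -2x
F(5) = (4/3)*5^3 + (0/2)*5^2 + -2*5
     = (4/3)*125 + (0/2)*25 + -2*5
     = 166.666667 + 0.0 + -10
     = 156.666667
F(3) = 30
Integral = F(5) - F(3) = 156.666667 - 30 = 126.666667


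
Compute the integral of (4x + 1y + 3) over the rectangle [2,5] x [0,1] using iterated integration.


By Fubini, integrate in x first, then y.
Step 1: Fix y, integrate over x in [2,5]:
  integral(4x + 1y + 3, x=2..5)
  = 4*(5^2 - 2^2)/2 + (1y + 3)*(5 - 2)
  = 42 + (1y + 3)*3
  = 42 + 3y + 9
  = 51 + 3y
Step 2: Integrate over y in [0,1]:
  integral(51 + 3y, y=0..1)
  = 51*1 + 3*(1^2 - 0^2)/2
  = 51 + 1.5
  = 52.5


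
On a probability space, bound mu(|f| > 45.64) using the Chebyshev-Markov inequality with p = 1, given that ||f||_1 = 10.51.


Chebyshev/Markov inequality: mu(|f| > eps) <= (||f||_p / eps)^p
Step 1: ||f||_1 / eps = 10.51 / 45.64 = 0.23028
Step 2: Raise to power p = 1:
  (0.23028)^1 = 0.23028
Step 3: Therefore mu(|f| > 45.64) <= 0.23028


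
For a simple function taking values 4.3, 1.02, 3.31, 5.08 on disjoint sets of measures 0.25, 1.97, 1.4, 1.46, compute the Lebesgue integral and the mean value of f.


Step 1: Integral = sum(value_i * measure_i)
= 4.3*0.25 + 1.02*1.97 + 3.31*1.4 + 5.08*1.46
= 1.075 + 2.0094 + 4.634 + 7.4168
= 15.1352
Step 2: Total measure of domain = 0.25 + 1.97 + 1.4 + 1.46 = 5.08
Step 3: Average value = 15.1352 / 5.08 = 2.97937


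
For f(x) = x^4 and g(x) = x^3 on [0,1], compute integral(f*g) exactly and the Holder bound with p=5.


Step 1: Exact integral of f*g = integral(x^7, 0, 1) = 1/8
     = 0.125
Step 2: Holder bound with p=5, q=1.25:
  ||f||_p = (integral x^20 dx)^(1/5) = (1/21)^(1/5) = 0.543946
  ||g||_q = (integral x^3.75 dx)^(1/1.25) = (1/4.75)^(1/1.25) = 0.287505
Step 3: Holder bound = ||f||_p * ||g||_q = 0.543946 * 0.287505 = 0.156387
Verification: 0.125 <= 0.156387 (Holder holds)
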